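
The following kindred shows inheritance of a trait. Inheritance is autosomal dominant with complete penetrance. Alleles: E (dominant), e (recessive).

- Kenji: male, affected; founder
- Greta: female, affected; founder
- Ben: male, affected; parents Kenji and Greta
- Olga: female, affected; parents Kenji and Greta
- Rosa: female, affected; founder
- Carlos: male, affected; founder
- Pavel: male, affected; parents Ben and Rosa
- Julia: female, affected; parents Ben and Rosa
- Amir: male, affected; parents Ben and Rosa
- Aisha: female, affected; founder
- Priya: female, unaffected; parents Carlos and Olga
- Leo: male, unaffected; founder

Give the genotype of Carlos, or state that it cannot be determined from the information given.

From phenotype alone, Carlos is EE or Ee.
Carlos is affected so carries E and passed e to Priya (ee), so Carlos is Ee.

Ee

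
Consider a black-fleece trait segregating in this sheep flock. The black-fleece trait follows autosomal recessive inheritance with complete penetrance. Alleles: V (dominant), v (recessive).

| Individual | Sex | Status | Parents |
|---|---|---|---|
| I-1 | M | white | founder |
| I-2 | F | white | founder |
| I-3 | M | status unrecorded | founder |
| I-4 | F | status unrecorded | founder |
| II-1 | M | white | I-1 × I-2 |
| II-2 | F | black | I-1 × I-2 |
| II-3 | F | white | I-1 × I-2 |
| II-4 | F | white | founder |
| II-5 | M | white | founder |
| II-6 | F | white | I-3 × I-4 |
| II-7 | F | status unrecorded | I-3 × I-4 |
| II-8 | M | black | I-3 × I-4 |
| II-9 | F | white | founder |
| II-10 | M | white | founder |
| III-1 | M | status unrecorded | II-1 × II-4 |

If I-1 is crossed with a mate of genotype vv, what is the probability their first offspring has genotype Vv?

I-1 is white so carries V and passed v to II-2 (vv), so I-1 is Vv.
The cross gives 1/2 Vv : 1/2 vv, so P(offspring has genotype Vv) = 1/2.

1/2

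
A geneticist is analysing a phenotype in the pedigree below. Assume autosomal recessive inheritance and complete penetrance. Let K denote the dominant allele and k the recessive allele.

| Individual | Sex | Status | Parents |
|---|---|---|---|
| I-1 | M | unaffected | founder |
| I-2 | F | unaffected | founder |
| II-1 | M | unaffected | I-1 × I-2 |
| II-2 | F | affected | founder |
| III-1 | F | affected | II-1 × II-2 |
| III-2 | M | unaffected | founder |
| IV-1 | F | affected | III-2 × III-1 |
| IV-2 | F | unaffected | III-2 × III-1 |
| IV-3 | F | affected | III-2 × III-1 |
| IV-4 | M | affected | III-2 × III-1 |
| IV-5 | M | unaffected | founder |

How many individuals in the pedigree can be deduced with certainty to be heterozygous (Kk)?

3

Obligate heterozygotes: II-1 is unaffected so carries K and passed k to III-1 (kk), so II-1 is Kk; III-2 is unaffected so carries K and passed k to IV-1 (kk), so III-2 is Kk; IV-2 is unaffected so carries K and received k from III-1 (kk), so IV-2 is Kk.
Every other individual is either homozygous by phenotype or has at least one consistent homozygous assignment, so the count is 3.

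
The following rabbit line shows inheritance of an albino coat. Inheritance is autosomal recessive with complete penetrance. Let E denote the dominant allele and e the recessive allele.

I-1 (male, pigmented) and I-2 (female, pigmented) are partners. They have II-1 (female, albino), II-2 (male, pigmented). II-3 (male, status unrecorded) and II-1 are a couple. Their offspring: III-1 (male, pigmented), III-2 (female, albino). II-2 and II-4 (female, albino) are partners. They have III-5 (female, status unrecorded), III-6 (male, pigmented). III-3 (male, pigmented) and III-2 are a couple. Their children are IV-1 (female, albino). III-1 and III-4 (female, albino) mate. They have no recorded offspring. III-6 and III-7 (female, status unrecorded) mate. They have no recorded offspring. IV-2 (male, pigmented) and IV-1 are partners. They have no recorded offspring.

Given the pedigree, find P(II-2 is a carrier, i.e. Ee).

1/2

I-1 is pigmented so carries E and passed e to II-1 (ee), so I-1 is Ee.
I-2 is pigmented so carries E and passed e to II-1 (ee), so I-2 is Ee.
Their cross gives offspring ratios 1/4 EE : 1/2 Ee : 1/4 ee. Conditioning on II-2 being pigmented, P(Ee) = 1/2 / 3/4 = 2/3 before taking II-2's own offspring into account.
II-4 is albino, so II-4 is ee.
Now use II-2's offspring. Probability of each recorded status — pigmented son III-6: 1/2 if II-2 is Ee, 1 if EE. (III-5: equally likely either way, so uninformative.)
Bayes: P(Ee) = 2/3·1/2 / (2/3·1/2 + 1/3·1) = 1/2.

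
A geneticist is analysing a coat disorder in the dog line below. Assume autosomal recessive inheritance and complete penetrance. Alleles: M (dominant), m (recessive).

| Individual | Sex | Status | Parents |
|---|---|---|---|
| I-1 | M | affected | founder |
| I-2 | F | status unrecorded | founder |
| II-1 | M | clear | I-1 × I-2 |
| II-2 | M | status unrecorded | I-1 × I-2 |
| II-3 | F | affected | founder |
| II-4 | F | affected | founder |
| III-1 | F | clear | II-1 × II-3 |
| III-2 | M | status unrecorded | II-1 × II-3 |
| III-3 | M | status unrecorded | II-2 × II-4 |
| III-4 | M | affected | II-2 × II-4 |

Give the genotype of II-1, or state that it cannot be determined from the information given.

Mm

From phenotype alone, II-1 is MM or Mm.
II-1 is clear so carries M and received m from I-1 (mm), so II-1 is Mm.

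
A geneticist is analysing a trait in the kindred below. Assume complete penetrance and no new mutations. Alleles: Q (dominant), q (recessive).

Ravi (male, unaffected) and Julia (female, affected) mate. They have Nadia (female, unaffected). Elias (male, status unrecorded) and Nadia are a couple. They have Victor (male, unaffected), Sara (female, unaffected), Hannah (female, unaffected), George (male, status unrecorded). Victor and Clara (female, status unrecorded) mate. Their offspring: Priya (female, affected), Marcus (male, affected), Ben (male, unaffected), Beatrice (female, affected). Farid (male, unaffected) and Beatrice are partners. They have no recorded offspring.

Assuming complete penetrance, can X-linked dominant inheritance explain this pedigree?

A consistent assignment under X-linked dominant exists: Ravi X^q Y, Julia X^Q X^q, Nadia X^q X^q, Elias X^q Y, Victor X^q Y, Sara X^q X^q, Hannah X^q X^q, George X^q Y, Clara X^Q X^q, Priya X^Q X^q, Marcus X^Q Y, Ben X^q Y, Beatrice X^Q X^q, Farid X^q Y.
In this assignment every recorded phenotype matches its genotype and every non-founder's genotype is obtainable from its parents' genotypes, so the pedigree is consistent.

Yes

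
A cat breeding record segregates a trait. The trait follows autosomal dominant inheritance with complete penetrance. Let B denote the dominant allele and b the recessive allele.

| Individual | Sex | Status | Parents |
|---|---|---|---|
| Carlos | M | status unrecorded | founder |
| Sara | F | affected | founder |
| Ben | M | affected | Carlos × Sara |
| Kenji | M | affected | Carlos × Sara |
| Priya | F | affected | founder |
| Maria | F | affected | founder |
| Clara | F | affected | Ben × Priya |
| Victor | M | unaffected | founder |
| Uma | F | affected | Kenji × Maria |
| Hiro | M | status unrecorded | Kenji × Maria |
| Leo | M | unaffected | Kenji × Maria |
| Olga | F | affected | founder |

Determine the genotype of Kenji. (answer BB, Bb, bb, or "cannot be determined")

From phenotype alone, Kenji is BB or Bb.
Kenji is affected so carries B and passed b to Leo (bb), so Kenji is Bb.

Bb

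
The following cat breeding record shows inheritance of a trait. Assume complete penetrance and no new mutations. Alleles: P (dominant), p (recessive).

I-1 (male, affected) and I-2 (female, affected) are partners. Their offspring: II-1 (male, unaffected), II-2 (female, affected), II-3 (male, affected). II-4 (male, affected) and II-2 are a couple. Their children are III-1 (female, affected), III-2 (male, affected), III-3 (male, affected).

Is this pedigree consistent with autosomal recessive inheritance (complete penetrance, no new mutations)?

No

Under autosomal recessive, II-1 (unaffected, male) cannot arise from I-1 (affected) × I-2 (affected).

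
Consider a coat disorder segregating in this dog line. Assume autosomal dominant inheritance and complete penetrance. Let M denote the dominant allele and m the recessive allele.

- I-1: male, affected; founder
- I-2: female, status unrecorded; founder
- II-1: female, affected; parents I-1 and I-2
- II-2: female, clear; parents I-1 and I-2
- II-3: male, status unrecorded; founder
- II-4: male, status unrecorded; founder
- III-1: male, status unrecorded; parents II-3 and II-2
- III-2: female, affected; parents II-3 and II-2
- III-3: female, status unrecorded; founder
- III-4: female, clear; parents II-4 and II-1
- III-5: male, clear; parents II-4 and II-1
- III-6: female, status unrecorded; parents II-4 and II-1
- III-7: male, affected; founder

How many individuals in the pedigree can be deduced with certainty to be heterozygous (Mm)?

3

Obligate heterozygotes: I-1 is affected so carries M and passed m to II-2 (mm), so I-1 is Mm; II-1 is affected so carries M and passed m to III-4 (mm), so II-1 is Mm; III-2 is affected so carries M and received m from II-2 (mm), so III-2 is Mm.
Every other individual is either homozygous by phenotype or has at least one consistent homozygous assignment, so the count is 3.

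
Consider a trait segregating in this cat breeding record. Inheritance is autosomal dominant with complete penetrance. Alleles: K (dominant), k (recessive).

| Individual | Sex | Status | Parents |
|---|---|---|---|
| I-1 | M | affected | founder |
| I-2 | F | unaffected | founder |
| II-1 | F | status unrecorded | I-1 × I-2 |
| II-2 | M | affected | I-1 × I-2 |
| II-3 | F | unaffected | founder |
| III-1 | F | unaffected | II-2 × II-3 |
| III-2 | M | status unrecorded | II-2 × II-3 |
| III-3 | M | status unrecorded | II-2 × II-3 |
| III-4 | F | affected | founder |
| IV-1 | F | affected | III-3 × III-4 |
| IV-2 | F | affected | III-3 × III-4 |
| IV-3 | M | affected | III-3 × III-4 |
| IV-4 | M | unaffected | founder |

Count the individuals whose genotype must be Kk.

Obligate heterozygotes: II-2 is affected so carries K and received k from I-2 (kk), so II-2 is Kk.
Every other individual is either homozygous by phenotype or has at least one consistent homozygous assignment, so the count is 1.

1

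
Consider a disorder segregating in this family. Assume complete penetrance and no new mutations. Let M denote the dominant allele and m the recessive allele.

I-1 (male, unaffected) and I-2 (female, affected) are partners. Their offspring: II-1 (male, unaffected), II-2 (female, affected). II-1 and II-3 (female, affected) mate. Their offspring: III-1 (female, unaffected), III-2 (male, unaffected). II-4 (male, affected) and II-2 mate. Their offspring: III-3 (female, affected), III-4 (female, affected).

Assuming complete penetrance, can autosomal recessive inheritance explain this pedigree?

A consistent assignment under autosomal recessive exists: I-1 Mm, I-2 mm, II-1 Mm, II-2 mm, II-3 mm, II-4 mm, III-1 Mm, III-2 Mm, III-3 mm, III-4 mm.
In this assignment every recorded phenotype matches its genotype and every non-founder's genotype is obtainable from its parents' genotypes, so the pedigree is consistent.

Yes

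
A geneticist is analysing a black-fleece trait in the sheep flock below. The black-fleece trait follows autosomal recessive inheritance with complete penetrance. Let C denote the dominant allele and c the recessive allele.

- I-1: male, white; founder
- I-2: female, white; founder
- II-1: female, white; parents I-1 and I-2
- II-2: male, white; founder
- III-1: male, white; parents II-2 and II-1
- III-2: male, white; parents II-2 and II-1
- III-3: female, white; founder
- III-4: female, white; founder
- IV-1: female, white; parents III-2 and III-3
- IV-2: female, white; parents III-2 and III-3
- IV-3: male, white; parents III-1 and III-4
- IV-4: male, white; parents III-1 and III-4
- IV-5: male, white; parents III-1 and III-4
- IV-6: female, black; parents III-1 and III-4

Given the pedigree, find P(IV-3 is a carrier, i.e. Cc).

III-1 is white so carries C and passed c to IV-6 (cc), so III-1 is Cc.
III-4 is white so carries C and passed c to IV-6 (cc), so III-4 is Cc.
Their cross gives offspring ratios 1/4 CC : 1/2 Cc : 1/4 cc. Conditioning on IV-3 being white, P(Cc) = 1/2 / 3/4 = 2/3.

2/3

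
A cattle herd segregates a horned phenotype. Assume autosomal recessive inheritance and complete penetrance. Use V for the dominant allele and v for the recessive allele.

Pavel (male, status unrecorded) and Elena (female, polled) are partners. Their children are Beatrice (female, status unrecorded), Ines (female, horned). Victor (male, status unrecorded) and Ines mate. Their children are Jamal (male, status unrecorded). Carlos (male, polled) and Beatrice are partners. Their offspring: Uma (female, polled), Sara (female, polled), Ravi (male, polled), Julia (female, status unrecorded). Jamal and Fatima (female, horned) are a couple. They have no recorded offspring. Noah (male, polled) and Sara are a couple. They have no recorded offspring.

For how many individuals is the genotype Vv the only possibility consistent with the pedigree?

Obligate heterozygotes: Elena is polled so carries V and passed v to Ines (vv), so Elena is Vv.
Every other individual is either homozygous by phenotype or has at least one consistent homozygous assignment, so the count is 1.

1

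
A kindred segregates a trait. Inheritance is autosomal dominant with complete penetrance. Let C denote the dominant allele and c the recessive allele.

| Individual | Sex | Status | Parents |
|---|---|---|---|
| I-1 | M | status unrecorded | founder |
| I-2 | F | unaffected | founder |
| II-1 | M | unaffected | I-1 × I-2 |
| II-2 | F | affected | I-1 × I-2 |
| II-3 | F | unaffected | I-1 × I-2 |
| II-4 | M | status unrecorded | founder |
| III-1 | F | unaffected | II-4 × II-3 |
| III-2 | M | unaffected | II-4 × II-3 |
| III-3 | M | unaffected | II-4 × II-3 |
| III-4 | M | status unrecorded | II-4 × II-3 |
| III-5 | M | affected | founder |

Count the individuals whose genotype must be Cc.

Obligate heterozygotes: I-1 passed C to II-2 (Cc, whose c came from I-2) and passed c to II-1 (cc), so I-1 is Cc; II-2 is affected so carries C and received c from I-2 (cc), so II-2 is Cc.
Every other individual is either homozygous by phenotype or has at least one consistent homozygous assignment, so the count is 2.

2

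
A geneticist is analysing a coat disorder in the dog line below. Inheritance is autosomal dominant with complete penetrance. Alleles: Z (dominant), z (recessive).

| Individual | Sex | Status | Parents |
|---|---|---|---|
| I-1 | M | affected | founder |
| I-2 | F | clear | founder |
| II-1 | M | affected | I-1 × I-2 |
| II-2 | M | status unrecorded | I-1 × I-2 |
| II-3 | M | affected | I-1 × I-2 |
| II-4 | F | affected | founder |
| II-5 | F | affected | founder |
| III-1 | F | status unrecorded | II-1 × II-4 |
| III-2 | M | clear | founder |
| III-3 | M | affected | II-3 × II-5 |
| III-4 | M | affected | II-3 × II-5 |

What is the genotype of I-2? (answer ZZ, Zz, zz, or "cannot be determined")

I-2 is clear, so I-2 is zz.

zz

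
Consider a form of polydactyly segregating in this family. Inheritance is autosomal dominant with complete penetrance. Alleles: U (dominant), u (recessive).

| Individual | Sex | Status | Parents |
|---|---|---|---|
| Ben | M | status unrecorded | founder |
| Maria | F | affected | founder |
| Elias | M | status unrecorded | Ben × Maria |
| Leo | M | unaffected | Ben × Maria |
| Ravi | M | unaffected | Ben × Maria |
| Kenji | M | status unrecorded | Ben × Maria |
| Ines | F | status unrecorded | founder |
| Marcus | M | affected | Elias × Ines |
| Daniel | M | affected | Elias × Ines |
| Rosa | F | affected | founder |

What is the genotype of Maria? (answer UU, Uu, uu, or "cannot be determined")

From phenotype alone, Maria is UU or Uu.
Maria is affected so carries U and passed u to Leo (uu), so Maria is Uu.

Uu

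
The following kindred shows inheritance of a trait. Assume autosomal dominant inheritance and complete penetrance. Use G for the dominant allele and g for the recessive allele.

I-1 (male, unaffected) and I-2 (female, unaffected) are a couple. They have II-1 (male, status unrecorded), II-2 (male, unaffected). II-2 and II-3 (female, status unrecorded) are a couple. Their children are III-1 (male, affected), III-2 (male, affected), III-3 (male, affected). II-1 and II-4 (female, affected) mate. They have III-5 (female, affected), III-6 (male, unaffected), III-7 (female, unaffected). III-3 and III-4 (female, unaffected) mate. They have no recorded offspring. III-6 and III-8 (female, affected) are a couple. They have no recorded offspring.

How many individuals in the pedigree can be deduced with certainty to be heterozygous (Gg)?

5

Obligate heterozygotes: II-4 is affected so carries G and passed g to III-6 (gg), so II-4 is Gg; III-1 is affected so carries G and received g from II-2 (gg), so III-1 is Gg; III-2 is affected so carries G and received g from II-2 (gg), so III-2 is Gg; III-3 is affected so carries G and received g from II-2 (gg), so III-3 is Gg; III-5 is affected so carries G and received g from II-1 (gg), so III-5 is Gg.
Every other individual is either homozygous by phenotype or has at least one consistent homozygous assignment, so the count is 5.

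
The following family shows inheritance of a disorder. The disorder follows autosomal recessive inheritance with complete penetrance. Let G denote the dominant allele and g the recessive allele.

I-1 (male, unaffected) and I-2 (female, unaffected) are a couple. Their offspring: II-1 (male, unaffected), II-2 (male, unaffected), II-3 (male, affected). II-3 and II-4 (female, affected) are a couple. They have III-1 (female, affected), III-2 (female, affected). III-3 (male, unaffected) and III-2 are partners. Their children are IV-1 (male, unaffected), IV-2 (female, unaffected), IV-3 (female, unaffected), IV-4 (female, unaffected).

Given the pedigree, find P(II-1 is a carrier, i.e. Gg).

2/3

I-1 is unaffected so carries G and passed g to II-3 (gg), so I-1 is Gg.
I-2 is unaffected so carries G and passed g to II-3 (gg), so I-2 is Gg.
Their cross gives offspring ratios 1/4 GG : 1/2 Gg : 1/4 gg. Conditioning on II-1 being unaffected, P(Gg) = 1/2 / 3/4 = 2/3.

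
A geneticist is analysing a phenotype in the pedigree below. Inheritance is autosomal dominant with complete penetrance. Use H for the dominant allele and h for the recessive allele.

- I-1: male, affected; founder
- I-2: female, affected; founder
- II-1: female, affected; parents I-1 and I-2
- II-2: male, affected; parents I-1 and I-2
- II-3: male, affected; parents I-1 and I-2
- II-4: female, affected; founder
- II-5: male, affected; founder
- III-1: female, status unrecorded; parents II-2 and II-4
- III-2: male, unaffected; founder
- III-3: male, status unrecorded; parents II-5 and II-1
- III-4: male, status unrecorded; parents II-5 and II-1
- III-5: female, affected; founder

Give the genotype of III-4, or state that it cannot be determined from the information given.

III-4's phenotype is unrecorded, and no parent or child forces a single allele at both positions; consistent genotype assignments exist with III-4 as HH or Hh or hh.

cannot be determined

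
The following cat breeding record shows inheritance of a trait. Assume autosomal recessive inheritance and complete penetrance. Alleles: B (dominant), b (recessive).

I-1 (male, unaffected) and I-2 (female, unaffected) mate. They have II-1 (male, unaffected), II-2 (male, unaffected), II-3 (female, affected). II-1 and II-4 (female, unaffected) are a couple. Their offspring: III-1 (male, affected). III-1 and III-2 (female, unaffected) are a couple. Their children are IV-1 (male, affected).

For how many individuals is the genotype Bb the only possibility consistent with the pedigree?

Obligate heterozygotes: I-1 is unaffected so carries B and passed b to II-3 (bb), so I-1 is Bb; I-2 is unaffected so carries B and passed b to II-3 (bb), so I-2 is Bb; II-1 is unaffected so carries B and passed b to III-1 (bb), so II-1 is Bb; II-4 is unaffected so carries B and passed b to III-1 (bb), so II-4 is Bb; III-2 is unaffected so carries B and passed b to IV-1 (bb), so III-2 is Bb.
Every other individual is either homozygous by phenotype or has at least one consistent homozygous assignment, so the count is 5.

5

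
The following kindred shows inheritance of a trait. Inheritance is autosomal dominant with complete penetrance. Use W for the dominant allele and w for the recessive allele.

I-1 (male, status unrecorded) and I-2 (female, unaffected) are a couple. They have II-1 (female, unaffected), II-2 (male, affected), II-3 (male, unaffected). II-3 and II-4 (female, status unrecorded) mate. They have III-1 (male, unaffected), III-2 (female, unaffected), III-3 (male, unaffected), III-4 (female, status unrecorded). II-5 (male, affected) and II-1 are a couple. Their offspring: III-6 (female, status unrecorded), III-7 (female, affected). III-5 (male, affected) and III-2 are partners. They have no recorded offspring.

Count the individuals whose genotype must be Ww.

3

Obligate heterozygotes: I-1 passed W to II-2 (Ww, whose w came from I-2) and passed w to II-1 (ww), so I-1 is Ww; II-2 is affected so carries W and received w from I-2 (ww), so II-2 is Ww; III-7 is affected so carries W and received w from II-1 (ww), so III-7 is Ww.
Every other individual is either homozygous by phenotype or has at least one consistent homozygous assignment, so the count is 3.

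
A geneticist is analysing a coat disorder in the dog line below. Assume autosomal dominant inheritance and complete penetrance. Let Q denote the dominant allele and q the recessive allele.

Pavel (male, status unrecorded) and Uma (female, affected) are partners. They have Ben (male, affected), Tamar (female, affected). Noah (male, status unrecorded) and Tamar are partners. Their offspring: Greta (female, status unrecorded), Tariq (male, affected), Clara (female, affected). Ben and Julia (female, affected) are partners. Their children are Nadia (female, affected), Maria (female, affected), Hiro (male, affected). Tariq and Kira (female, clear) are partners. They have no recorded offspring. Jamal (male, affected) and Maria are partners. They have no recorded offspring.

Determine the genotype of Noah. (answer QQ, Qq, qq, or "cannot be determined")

Noah's phenotype is unrecorded, and no parent or child forces a single allele at both positions; consistent genotype assignments exist with Noah as QQ or Qq or qq.

cannot be determined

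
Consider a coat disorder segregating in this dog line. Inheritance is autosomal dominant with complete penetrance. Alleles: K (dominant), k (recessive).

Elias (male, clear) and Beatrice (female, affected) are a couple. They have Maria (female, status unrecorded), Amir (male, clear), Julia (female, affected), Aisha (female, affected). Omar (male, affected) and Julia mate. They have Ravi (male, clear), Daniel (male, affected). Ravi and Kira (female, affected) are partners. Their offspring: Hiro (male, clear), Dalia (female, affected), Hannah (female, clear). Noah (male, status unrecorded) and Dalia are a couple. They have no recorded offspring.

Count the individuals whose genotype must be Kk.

6

Obligate heterozygotes: Beatrice is affected so carries K and passed k to Amir (kk), so Beatrice is Kk; Julia is affected so carries K and received k from Elias (kk), so Julia is Kk; Aisha is affected so carries K and received k from Elias (kk), so Aisha is Kk; Omar is affected so carries K and passed k to Ravi (kk), so Omar is Kk; Kira is affected so carries K and passed k to Hiro (kk), so Kira is Kk; Dalia is affected so carries K and received k from Ravi (kk), so Dalia is Kk.
Every other individual is either homozygous by phenotype or has at least one consistent homozygous assignment, so the count is 6.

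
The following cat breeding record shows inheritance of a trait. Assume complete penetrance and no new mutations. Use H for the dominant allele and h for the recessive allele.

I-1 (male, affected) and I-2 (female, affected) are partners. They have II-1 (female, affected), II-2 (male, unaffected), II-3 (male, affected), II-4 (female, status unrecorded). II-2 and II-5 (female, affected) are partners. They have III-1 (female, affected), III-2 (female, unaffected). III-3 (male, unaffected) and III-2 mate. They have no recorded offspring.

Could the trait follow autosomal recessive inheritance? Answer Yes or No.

No

Under autosomal recessive, II-2 (unaffected, male) cannot arise from I-1 (affected) × I-2 (affected).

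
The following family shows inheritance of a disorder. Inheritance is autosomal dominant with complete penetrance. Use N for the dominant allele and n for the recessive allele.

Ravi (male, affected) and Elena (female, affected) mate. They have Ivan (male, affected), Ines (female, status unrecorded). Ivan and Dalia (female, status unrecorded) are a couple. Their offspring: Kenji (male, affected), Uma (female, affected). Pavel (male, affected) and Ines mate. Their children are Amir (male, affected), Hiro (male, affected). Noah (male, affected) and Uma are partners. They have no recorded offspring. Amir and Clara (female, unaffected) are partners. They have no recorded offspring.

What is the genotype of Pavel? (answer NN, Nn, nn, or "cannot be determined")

Pavel's phenotype allows NN or Nn, and no parent or child forces a single allele at both positions; consistent genotype assignments exist with Pavel as NN or Nn.

cannot be determined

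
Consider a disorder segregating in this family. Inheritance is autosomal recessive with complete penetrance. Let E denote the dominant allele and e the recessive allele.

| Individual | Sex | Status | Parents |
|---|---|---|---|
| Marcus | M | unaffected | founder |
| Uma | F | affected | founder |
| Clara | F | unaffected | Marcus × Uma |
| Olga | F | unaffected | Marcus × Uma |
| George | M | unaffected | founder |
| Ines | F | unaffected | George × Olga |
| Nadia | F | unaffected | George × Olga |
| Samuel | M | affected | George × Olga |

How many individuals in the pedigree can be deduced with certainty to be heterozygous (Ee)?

3

Obligate heterozygotes: Clara is unaffected so carries E and received e from Uma (ee), so Clara is Ee; Olga is unaffected so carries E and received e from Uma (ee), so Olga is Ee; George is unaffected so carries E and passed e to Samuel (ee), so George is Ee.
Every other individual is either homozygous by phenotype or has at least one consistent homozygous assignment, so the count is 3.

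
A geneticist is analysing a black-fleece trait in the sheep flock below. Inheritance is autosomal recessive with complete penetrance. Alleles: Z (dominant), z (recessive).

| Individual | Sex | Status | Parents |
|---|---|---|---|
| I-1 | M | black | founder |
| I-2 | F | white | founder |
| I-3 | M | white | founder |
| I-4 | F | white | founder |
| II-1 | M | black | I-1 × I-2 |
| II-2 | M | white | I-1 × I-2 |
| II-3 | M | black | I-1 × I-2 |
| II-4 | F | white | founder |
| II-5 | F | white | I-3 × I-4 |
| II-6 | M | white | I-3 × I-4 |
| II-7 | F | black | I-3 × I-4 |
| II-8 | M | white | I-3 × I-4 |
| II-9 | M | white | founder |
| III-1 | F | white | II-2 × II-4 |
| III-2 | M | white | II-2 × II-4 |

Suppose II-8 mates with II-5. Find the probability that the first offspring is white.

8/9

I-3 is white so carries Z and passed z to II-7 (zz), so I-3 is Zz.
I-4 is white so carries Z and passed z to II-7 (zz), so I-4 is Zz.
II-8 is a white offspring of I-3 (Zz) × I-4 (Zz), whose cross gives 1/4 ZZ : 1/2 Zz : 1/4 zz; conditioning on being white, II-8 is ZZ with probability 1/3, Zz with probability 2/3.
II-5 is a white offspring of I-3 (Zz) × I-4 (Zz), whose cross gives 1/4 ZZ : 1/2 Zz : 1/4 zz; conditioning on being white, II-5 is ZZ with probability 1/3, Zz with probability 2/3.
Summing over parental genotype combinations, P(offspring is white) = 1/9·1 + 2/9·1 + 2/9·1 + 4/9·3/4 = 8/9.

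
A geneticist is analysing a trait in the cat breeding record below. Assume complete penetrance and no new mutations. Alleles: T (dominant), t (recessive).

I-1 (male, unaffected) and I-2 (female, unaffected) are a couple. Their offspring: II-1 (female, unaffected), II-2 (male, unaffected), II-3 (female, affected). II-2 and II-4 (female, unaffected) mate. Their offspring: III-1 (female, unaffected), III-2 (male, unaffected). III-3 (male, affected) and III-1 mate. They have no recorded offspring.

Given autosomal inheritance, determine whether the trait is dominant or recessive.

recessive

I-1 and I-2 are both unaffected yet have an affected child II-3. Under dominance, an affected child requires at least one affected parent, so the trait cannot be dominant.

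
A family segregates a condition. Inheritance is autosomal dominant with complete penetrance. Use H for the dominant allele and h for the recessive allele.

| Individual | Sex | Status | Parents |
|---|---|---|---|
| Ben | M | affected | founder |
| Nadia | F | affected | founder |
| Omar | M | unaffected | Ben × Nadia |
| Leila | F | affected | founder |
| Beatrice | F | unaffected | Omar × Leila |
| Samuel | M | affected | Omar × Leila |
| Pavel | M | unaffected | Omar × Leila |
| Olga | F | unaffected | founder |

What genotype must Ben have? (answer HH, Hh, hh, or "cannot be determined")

Hh

From phenotype alone, Ben is HH or Hh.
Ben is affected so carries H and passed h to Omar (hh), so Ben is Hh.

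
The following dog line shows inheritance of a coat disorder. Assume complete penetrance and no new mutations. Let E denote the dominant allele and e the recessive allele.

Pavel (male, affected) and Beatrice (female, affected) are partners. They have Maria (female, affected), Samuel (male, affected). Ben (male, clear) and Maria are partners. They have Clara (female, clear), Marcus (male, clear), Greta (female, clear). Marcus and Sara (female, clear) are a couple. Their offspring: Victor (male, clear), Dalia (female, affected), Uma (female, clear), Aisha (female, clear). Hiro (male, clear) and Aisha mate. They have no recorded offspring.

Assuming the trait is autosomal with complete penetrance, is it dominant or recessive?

Marcus and Sara are both clear yet have an affected child Dalia. Under dominance, an affected child requires at least one affected parent, so the trait cannot be dominant.

recessive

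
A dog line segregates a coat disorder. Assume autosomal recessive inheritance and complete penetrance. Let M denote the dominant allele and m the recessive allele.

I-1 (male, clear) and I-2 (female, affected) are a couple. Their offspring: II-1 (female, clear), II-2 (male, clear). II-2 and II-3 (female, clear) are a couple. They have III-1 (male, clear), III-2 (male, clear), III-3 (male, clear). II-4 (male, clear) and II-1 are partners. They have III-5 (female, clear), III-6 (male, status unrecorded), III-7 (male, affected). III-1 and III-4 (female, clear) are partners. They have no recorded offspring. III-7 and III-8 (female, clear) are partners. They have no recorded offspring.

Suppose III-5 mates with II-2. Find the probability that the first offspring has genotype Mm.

1/2

II-4 is clear so carries M and passed m to III-7 (mm), so II-4 is Mm.
II-1 is clear so carries M and received m from I-2 (mm), so II-1 is Mm.
III-5 is a clear offspring of II-4 (Mm) × II-1 (Mm), whose cross gives 1/4 MM : 1/2 Mm : 1/4 mm; conditioning on being clear, III-5 is MM with probability 1/3, Mm with probability 2/3.
II-2 is clear so carries M and received m from I-2 (mm), so II-2 is Mm.
Summing over parental genotype combinations, P(offspring has genotype Mm) = 1/3·1/2 + 2/3·1/2 = 1/2.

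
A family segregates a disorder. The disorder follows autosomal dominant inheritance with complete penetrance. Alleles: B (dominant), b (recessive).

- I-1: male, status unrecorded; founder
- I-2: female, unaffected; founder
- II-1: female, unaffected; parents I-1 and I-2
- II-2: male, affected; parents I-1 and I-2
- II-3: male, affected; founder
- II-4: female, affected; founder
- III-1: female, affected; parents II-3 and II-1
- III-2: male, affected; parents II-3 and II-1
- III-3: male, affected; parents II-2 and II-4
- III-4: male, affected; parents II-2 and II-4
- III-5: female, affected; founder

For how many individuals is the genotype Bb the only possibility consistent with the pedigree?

Obligate heterozygotes: I-1 passed B to II-2 (Bb, whose b came from I-2) and passed b to II-1 (bb), so I-1 is Bb; II-2 is affected so carries B and received b from I-2 (bb), so II-2 is Bb; III-1 is affected so carries B and received b from II-1 (bb), so III-1 is Bb; III-2 is affected so carries B and received b from II-1 (bb), so III-2 is Bb.
Every other individual is either homozygous by phenotype or has at least one consistent homozygous assignment, so the count is 4.

4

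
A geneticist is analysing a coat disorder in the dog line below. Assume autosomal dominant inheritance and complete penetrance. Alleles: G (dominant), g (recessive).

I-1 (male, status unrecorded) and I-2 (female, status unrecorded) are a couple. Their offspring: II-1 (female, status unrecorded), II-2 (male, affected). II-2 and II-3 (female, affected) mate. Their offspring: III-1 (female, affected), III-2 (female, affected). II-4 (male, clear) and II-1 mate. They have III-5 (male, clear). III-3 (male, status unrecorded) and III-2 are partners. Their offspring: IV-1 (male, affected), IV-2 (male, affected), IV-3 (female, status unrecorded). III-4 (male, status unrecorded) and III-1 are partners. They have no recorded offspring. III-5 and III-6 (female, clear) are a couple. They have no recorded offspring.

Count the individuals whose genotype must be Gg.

No individual's genotype is forced to Gg by the pedigree, so the count is 0.

0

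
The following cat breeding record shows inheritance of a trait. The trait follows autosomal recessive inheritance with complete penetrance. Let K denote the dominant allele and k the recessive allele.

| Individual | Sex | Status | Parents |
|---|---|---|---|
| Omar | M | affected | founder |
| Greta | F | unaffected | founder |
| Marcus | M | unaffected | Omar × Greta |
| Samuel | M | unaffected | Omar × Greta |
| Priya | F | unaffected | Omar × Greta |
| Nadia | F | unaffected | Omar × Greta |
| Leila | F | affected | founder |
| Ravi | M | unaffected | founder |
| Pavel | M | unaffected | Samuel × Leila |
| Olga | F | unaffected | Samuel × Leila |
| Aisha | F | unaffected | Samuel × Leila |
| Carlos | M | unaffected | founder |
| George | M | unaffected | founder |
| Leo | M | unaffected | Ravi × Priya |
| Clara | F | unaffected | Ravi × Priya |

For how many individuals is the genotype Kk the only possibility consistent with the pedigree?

7

Obligate heterozygotes: Marcus is unaffected so carries K and received k from Omar (kk), so Marcus is Kk; Samuel is unaffected so carries K and received k from Omar (kk), so Samuel is Kk; Priya is unaffected so carries K and received k from Omar (kk), so Priya is Kk; Nadia is unaffected so carries K and received k from Omar (kk), so Nadia is Kk; Pavel is unaffected so carries K and received k from Leila (kk), so Pavel is Kk; Olga is unaffected so carries K and received k from Leila (kk), so Olga is Kk; Aisha is unaffected so carries K and received k from Leila (kk), so Aisha is Kk.
Every other individual is either homozygous by phenotype or has at least one consistent homozygous assignment, so the count is 7.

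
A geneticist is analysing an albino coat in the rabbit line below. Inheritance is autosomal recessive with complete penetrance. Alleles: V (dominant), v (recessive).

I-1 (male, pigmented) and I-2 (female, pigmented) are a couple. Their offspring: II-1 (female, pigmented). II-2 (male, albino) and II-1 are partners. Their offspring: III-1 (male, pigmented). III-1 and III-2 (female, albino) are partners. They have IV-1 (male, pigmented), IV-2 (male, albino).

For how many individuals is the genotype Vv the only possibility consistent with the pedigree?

2

Obligate heterozygotes: III-1 is pigmented so carries V and received v from II-2 (vv), so III-1 is Vv; IV-1 is pigmented so carries V and received v from III-2 (vv), so IV-1 is Vv.
Every other individual is either homozygous by phenotype or has at least one consistent homozygous assignment, so the count is 2.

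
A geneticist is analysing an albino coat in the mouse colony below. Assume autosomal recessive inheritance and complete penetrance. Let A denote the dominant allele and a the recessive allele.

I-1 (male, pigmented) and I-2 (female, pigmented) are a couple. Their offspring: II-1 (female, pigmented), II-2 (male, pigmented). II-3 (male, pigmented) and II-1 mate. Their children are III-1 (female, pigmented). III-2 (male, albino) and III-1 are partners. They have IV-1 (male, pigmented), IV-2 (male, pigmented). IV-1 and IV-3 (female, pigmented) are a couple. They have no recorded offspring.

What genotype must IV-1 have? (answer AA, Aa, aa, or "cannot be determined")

Aa

From phenotype alone, IV-1 is AA or Aa.
IV-1 is pigmented so carries A and received a from III-2 (aa), so IV-1 is Aa.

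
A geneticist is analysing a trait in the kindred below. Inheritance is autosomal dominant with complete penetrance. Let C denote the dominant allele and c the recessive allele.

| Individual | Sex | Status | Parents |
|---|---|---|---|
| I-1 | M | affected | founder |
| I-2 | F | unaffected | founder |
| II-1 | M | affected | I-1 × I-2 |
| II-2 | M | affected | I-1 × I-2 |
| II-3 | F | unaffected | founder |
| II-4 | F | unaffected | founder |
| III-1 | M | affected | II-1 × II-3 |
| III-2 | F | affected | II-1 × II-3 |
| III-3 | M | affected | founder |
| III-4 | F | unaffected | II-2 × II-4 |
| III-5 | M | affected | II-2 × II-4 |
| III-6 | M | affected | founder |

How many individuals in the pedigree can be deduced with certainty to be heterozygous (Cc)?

5

Obligate heterozygotes: II-1 is affected so carries C and received c from I-2 (cc), so II-1 is Cc; II-2 is affected so carries C and received c from I-2 (cc), so II-2 is Cc; III-1 is affected so carries C and received c from II-3 (cc), so III-1 is Cc; III-2 is affected so carries C and received c from II-3 (cc), so III-2 is Cc; III-5 is affected so carries C and received c from II-4 (cc), so III-5 is Cc.
Every other individual is either homozygous by phenotype or has at least one consistent homozygous assignment, so the count is 5.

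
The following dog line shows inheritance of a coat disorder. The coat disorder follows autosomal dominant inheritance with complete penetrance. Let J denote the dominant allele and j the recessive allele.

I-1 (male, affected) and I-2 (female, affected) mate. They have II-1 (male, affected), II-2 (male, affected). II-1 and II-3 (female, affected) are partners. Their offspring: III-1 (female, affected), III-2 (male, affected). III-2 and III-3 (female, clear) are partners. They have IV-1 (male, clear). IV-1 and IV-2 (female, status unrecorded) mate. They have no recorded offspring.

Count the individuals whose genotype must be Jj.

Obligate heterozygotes: III-2 is affected so carries J and passed j to IV-1 (jj), so III-2 is Jj.
Every other individual is either homozygous by phenotype or has at least one consistent homozygous assignment, so the count is 1.

1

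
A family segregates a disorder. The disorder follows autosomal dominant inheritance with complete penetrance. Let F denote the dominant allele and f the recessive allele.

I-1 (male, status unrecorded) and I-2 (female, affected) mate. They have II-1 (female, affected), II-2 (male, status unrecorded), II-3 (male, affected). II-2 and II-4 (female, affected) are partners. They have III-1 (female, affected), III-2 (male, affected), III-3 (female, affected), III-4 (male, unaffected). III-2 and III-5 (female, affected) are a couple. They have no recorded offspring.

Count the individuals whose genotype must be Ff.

Obligate heterozygotes: II-4 is affected so carries F and passed f to III-4 (ff), so II-4 is Ff.
Every other individual is either homozygous by phenotype or has at least one consistent homozygous assignment, so the count is 1.

1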